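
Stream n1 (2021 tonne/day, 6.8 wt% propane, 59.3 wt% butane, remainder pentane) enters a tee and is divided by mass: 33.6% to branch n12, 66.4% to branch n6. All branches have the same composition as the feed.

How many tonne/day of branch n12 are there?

679.1 tonne/day

Branch n12 flow = 0.336×2021 = 679.06 tonne/day.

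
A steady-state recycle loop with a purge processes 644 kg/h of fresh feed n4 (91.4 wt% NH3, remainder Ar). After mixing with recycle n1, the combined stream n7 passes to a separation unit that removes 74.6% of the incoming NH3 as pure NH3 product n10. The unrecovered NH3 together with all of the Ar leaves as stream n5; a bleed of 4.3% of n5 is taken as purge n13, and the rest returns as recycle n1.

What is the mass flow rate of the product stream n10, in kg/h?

NH3 in n7: m_A = 644×0.914 + (1−0.043)·(1−0.746)·m_A, so m_A = 588.62/0.7569 = 777.64 kg/h.
Product n10 = 0.746×777.64 = 580.12 kg/h.

580.1 kg/h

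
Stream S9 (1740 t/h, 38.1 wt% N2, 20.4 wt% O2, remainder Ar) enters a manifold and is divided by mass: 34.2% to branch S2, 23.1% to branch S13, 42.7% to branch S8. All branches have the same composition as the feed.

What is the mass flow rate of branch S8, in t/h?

743 t/h

Branch S8 flow = 0.427×1740 = 742.98 t/h.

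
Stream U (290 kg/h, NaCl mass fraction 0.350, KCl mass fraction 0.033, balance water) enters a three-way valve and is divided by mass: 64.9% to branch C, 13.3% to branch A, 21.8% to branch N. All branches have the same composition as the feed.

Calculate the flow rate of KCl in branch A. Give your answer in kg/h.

1.273 kg/h

Branch A total = 0.133×290 = 38.57 kg/h.
KCl in A = 0.033×38.57 = 1.2728 kg/h.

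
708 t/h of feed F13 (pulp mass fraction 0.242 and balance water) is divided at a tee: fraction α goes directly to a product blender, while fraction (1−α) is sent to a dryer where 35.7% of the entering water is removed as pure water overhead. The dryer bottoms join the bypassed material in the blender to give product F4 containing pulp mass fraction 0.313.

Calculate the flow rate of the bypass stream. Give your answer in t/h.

All 708×0.242 = 171.34 t/h of pulp reaches F4, so F4 = 171.34/0.313 = 547.4 t/h and vapour = 160.6 t/h.
The evaporator receives (1−α)·708 of feed at 0.758 water and removes 0.357 of that water:
0.357×0.758×(1−α)×708 = 160.6
(1−α) = 160.6/191.59 = 0.8383;  α = 0.1617.
Bypass flow = 0.1617×708 = 114.51 t/h.

114.5 t/h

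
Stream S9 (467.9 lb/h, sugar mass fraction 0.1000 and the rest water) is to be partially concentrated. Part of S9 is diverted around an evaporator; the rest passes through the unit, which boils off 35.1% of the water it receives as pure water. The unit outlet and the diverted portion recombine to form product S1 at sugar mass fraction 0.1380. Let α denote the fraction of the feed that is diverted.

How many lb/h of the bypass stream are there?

All 467.9×0.100 = 46.79 lb/h of sugar reaches S1, so S1 = 46.79/0.138 = 339.06 lb/h and vapour = 128.84 lb/h.
The evaporator receives (1−α)·467.9 of feed at 0.900 water and removes 0.351 of that water:
0.351×0.900×(1−α)×467.9 = 128.84
(1−α) = 128.84/147.81 = 0.8717;  α = 0.1283.
Bypass flow = 0.1283×467.9 = 60.043 lb/h.

60.04 lb/h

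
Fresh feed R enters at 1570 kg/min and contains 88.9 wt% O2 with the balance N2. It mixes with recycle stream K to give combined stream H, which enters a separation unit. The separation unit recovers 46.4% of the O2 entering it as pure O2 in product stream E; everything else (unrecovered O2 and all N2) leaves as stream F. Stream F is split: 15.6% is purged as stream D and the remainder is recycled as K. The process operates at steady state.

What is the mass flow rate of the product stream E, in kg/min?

1183 kg/min

O2 in H: m_A = 1570×0.889 + (1−0.156)·(1−0.464)·m_A, so m_A = 1395.7/0.5476 = 2548.7 kg/min.
Product E = 0.464×2548.7 = 1182.6 kg/min.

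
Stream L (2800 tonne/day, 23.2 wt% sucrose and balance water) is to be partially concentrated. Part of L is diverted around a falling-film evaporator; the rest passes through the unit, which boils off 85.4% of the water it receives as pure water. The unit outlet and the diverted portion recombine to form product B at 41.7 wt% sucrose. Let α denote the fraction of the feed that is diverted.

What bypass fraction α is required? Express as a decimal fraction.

All 2800×0.232 = 649.6 tonne/day of sucrose reaches B, so B = 649.6/0.417 = 1557.8 tonne/day and vapour = 1242.2 tonne/day.
The evaporator receives (1−α)·2800 of feed at 0.768 water and removes 0.854 of that water:
0.854×0.768×(1−α)×2800 = 1242.2
(1−α) = 1242.2/1836.4 = 0.6764;  α = 0.3236.

0.324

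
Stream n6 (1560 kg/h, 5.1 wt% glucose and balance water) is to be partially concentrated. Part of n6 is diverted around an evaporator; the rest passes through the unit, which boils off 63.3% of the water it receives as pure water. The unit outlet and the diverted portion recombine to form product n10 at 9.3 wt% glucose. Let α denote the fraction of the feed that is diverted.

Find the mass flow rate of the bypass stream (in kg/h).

387.2 kg/h

All 1560×0.051 = 79.56 kg/h of glucose reaches n10, so n10 = 79.56/0.093 = 855.48 kg/h and vapour = 704.52 kg/h.
The evaporator receives (1−α)·1560 of feed at 0.949 water and removes 0.633 of that water:
0.633×0.949×(1−α)×1560 = 704.52
(1−α) = 704.52/937.12 = 0.7518;  α = 0.2482.
Bypass flow = 0.2482×1560 = 387.21 kg/h.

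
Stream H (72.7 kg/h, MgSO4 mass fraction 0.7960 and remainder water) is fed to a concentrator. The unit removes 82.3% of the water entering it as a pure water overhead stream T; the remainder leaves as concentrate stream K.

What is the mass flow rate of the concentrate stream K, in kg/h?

60.49 kg/h

water entering = 72.7×0.204 = 14.831 kg/h; overhead removed = 0.823×14.831 = 12.206 kg/h.
Concentrate = 72.7 − 12.206 = 60.494 kg/h.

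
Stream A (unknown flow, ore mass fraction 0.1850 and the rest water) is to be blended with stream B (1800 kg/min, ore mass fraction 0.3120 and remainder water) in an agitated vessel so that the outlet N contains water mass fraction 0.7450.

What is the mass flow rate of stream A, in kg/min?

1466 kg/min

Let A be the unknown flow. Total out = 1800 + A.
water balance: 1238.4 + 0.815·A = 0.745·(1800 + A)
(0.815 − 0.745)·A = 0.745×1800 − 1238.4 = 102.6
A = 102.6 / 0.070 = 1465.7 kg/min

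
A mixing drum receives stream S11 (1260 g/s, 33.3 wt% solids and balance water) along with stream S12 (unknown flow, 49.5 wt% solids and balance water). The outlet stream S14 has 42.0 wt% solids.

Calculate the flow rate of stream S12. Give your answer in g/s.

1462 g/s

Let S12 be the unknown flow. Total out = 1260 + S12.
solids balance: 419.58 + 0.495·S12 = 0.420·(1260 + S12)
(0.495 − 0.420)·S12 = 0.420×1260 − 419.58 = 109.62
S12 = 109.62 / 0.075 = 1461.6 g/s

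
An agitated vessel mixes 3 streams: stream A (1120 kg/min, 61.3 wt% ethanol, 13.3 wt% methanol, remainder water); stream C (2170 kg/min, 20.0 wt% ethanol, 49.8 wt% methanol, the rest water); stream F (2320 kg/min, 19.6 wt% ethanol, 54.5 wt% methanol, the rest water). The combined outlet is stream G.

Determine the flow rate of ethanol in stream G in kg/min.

ethanol out = ethanol in = 1120×0.613 + 2170×0.200 + 2320×0.196 = 1575.3 kg/min.

1575 kg/min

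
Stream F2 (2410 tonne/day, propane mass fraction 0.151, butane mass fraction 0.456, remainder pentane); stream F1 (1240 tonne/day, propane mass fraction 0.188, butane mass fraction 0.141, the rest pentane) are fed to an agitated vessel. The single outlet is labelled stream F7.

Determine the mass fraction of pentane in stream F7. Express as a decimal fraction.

0.487

Total flow out = 2410 + 1240 = 3650 tonne/day.
pentane in = 2410×0.393 + 1240×0.671 = 1779.2 tonne/day.
pentane mass fraction in F7 = 1779.2/3650 = 0.487.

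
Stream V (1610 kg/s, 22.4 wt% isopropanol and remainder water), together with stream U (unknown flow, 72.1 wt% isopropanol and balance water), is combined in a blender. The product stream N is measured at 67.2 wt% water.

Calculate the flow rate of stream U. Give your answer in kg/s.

Let U be the unknown flow. Total out = 1610 + U.
water balance: 1249.4 + 0.279·U = 0.672·(1610 + U)
(0.279 − 0.672)·U = 0.672×1610 − 1249.4 = -167.44
U = -167.44 / -0.393 = 426.06 kg/s

426.1 kg/s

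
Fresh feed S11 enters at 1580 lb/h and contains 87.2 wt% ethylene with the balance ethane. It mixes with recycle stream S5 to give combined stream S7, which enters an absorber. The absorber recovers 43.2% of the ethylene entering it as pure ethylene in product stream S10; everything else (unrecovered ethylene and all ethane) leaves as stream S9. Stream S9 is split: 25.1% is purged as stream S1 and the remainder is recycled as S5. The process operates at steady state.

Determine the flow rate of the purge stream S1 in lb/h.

544.1 lb/h

ethane enters only via S11 and leaves only via the purge: 1580×0.128 = 0.251×(ethane in S9), and the absorber passes all ethane, so ethane in S7 = ethane in S9 = 805.74 lb/h.
ethylene in S7: m_A = 1580×0.872 + (1−0.251)·(1−0.432)·m_A, so m_A = 1377.8/0.5746 = 2397.9 lb/h.
S9 = (1−0.432)×2397.9 + 805.74 = 2167.7 lb/h.
Purge S1 = 0.251×2167.7 = 544.1 lb/h.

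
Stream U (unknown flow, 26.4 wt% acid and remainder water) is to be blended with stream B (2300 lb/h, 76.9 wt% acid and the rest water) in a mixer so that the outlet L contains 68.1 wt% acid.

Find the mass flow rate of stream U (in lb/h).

485.4 lb/h

Let U be the unknown flow. Total out = 2300 + U.
acid balance: 1768.7 + 0.264·U = 0.681·(2300 + U)
(0.264 − 0.681)·U = 0.681×2300 − 1768.7 = -202.4
U = -202.4 / -0.417 = 485.37 lb/h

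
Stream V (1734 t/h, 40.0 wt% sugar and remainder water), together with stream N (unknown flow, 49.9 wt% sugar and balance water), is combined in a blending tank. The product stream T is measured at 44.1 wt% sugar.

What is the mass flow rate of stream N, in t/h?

1226 t/h

Let N be the unknown flow. Total out = 1734 + N.
sugar balance: 693.6 + 0.499·N = 0.441·(1734 + N)
(0.499 − 0.441)·N = 0.441×1734 − 693.6 = 71.094
N = 71.094 / 0.058 = 1225.8 t/h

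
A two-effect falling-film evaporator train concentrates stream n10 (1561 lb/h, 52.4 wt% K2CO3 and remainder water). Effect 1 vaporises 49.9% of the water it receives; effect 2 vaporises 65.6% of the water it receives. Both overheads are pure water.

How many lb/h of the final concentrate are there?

946 lb/h

water in feed = 1561×0.476 = 743.04 lb/h.
After stage 1: water left = (1−0.499)×743.04 = 372.26; stream total = 1190.2 lb/h.
After stage 2: water left = (1−0.656)×372.26 = 128.06; final concentrate = 946.02 lb/h.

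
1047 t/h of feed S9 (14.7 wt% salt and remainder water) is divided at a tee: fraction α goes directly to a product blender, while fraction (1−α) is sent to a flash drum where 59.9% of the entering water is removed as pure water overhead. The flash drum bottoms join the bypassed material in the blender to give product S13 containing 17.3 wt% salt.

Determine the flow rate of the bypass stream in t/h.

739 t/h

All 1047×0.147 = 153.91 t/h of salt reaches S13, so S13 = 153.91/0.173 = 889.65 t/h and vapour = 157.35 t/h.
The evaporator receives (1−α)·1047 of feed at 0.853 water and removes 0.599 of that water:
0.599×0.853×(1−α)×1047 = 157.35
(1−α) = 157.35/534.96 = 0.2941;  α = 0.7059.
Bypass flow = 0.7059×1047 = 739.04 t/h.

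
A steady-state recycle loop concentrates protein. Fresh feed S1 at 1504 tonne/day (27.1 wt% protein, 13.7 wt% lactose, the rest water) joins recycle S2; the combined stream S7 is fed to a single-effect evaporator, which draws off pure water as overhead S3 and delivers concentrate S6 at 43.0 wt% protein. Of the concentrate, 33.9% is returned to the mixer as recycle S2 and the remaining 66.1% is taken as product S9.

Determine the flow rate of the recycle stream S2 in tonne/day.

Overall protein balance (none leaves overhead): protein in fresh feed = protein in product, i.e. 1504×0.271 = (1−0.339)·S6·0.430.
S6 = 407.58/(0.430×0.661) = 1434 tonne/day.
Recycle S2 = 0.339×1434 = 486.12 tonne/day.

486.1 tonne/day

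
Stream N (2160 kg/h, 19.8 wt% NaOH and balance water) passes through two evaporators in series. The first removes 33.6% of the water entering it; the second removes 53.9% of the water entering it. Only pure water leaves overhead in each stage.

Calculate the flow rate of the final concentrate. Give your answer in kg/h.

958 kg/h

water in feed = 2160×0.802 = 1732.3 kg/h.
After stage 1: water left = (1−0.336)×1732.3 = 1150.3; stream total = 1577.9 kg/h.
After stage 2: water left = (1−0.539)×1150.3 = 530.27; final concentrate = 957.95 kg/h.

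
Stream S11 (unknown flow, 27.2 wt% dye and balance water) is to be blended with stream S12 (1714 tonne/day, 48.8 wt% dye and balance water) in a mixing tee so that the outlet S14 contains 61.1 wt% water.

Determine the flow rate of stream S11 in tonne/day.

Let S11 be the unknown flow. Total out = 1714 + S11.
water balance: 877.57 + 0.728·S11 = 0.611·(1714 + S11)
(0.728 − 0.611)·S11 = 0.611×1714 − 877.57 = 169.69
S11 = 169.69 / 0.117 = 1450.3 tonne/day

1450 tonne/day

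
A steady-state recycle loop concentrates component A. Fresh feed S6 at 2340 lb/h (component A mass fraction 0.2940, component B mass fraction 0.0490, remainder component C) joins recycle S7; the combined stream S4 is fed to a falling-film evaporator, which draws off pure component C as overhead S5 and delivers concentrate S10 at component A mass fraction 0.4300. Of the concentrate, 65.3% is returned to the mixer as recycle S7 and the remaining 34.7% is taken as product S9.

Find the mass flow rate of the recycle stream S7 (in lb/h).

Overall component A balance (none leaves overhead): component A in fresh feed = component A in product, i.e. 2340×0.294 = (1−0.653)·S10·0.430.
S10 = 687.96/(0.430×0.347) = 4610.7 lb/h.
Recycle S7 = 0.653×4610.7 = 3010.8 lb/h.

3011 lb/h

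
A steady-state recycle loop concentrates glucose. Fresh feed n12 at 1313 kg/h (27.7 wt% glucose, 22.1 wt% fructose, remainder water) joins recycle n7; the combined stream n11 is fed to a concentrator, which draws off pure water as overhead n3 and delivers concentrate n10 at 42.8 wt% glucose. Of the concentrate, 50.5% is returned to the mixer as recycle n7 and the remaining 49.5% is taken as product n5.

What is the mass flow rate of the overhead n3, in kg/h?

Overall glucose balance (none leaves overhead): glucose in fresh feed = glucose in product, i.e. 1313×0.277 = (1−0.505)·n10·0.428.
n10 = 363.7/(0.428×0.495) = 1716.7 kg/h.
Recycle n7 = 0.505×1716.7 = 866.94 kg/h.
Combined feed n11 = 1313 + 866.94 = 2179.9 kg/h.
Overhead n3 = n11 − n10 = 2179.9 − 1716.7 = 463.23 kg/h.

463.2 kg/h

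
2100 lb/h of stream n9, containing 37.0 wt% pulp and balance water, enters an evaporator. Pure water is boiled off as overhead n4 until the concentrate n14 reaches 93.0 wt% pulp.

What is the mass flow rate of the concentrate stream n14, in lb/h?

pulp is conserved: 2100×0.370 = 777 lb/h all reports to the concentrate.
Concentrate = 777/(target fraction) = 835.48 lb/h.

835.5 lb/h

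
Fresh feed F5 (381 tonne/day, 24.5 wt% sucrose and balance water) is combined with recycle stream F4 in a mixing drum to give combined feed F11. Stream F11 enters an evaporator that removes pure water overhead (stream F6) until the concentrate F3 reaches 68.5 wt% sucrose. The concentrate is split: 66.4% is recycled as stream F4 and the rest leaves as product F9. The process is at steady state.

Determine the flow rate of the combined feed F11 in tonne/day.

650.3 tonne/day

Overall sucrose balance (none leaves overhead): sucrose in fresh feed = sucrose in product, i.e. 381×0.245 = (1−0.664)·F3·0.685.
F3 = 93.345/(0.685×0.336) = 405.57 tonne/day.
Recycle F4 = 0.664×405.57 = 269.3 tonne/day.
Combined feed F11 = 381 + 269.3 = 650.3 tonne/day.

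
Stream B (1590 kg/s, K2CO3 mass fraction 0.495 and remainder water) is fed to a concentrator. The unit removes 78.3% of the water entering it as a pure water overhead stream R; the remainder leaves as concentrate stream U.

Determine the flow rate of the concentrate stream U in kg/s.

water entering = 1590×0.505 = 802.95 kg/s; overhead removed = 0.783×802.95 = 628.71 kg/s.
Concentrate = 1590 − 628.71 = 961.29 kg/s.

961.3 kg/s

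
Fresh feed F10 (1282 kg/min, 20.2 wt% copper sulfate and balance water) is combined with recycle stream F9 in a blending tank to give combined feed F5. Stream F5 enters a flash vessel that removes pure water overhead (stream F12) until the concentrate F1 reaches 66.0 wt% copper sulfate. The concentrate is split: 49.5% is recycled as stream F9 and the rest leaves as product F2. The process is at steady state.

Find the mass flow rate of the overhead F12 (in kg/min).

889.6 kg/min

Overall copper sulfate balance (none leaves overhead): copper sulfate in fresh feed = copper sulfate in product, i.e. 1282×0.202 = (1−0.495)·F1·0.660.
F1 = 258.96/(0.660×0.505) = 776.97 kg/min.
Recycle F9 = 0.495×776.97 = 384.6 kg/min.
Combined feed F5 = 1282 + 384.6 = 1666.6 kg/min.
Overhead F12 = F5 − F1 = 1666.6 − 776.97 = 889.63 kg/min.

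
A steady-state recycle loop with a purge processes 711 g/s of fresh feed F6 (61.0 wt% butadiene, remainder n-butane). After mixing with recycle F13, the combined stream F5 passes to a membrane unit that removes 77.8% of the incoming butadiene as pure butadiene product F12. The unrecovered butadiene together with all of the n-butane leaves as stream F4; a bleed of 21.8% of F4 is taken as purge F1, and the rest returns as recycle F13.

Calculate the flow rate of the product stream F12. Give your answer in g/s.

butadiene in F5: m_A = 711×0.610 + (1−0.218)·(1−0.778)·m_A, so m_A = 433.71/0.8264 = 524.82 g/s.
Product F12 = 0.778×524.82 = 408.31 g/s.

408.3 g/s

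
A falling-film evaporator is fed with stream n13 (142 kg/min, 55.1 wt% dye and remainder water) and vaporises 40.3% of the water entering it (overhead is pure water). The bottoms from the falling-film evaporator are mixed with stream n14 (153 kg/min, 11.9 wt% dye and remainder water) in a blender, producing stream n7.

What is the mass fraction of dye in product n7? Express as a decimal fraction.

Vapour removed = 0.403×0.449×142 = 25.694 kg/min; concentrate = 116.31 kg/min.
dye reaching the mixer = 78.242 (from concentrate) + 153×0.119 = 96.449 kg/min.
Product flow = 116.31 + 153 = 269.31 kg/min; dye fraction = 0.358.

0.358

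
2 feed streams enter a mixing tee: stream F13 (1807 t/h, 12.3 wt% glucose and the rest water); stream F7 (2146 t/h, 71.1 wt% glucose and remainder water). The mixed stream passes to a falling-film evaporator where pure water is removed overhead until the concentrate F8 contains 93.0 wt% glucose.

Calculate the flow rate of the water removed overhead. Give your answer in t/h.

glucose entering = 1807×0.123 + 2146×0.711 = 1748.1 t/h.
All glucose reports to F8, so F8 = 1748.1/0.930 = 1879.6 t/h.
Total feed = 3953 t/h; overhead = 3953 − 1879.6 = 2073.4 t/h.

2073 t/h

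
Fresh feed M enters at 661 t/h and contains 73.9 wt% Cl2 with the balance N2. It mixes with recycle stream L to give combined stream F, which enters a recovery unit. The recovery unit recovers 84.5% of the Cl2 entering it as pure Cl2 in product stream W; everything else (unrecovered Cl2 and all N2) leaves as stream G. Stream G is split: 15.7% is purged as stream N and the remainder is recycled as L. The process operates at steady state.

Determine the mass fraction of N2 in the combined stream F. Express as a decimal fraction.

N2 enters only via M and leaves only via the purge: 661×0.261 = 0.157×(N2 in G), and the recovery unit passes all N2, so N2 in F = N2 in G = 1098.9 t/h.
Cl2 in F: m_A = 661×0.739 + (1−0.157)·(1−0.845)·m_A, so m_A = 488.48/0.8693 = 561.9 t/h.
F = 561.9 + 1098.9 = 1660.8 t/h.
N2 fraction in F = 1098.9/1660.8 = 0.6617.

0.6617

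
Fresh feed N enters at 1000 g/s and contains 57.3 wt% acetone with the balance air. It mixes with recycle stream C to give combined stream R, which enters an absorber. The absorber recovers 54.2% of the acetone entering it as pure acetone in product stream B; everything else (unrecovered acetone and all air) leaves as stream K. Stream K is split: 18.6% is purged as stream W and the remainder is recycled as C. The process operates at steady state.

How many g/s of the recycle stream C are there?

2209 g/s

air enters only via N and leaves only via the purge: 1000×0.427 = 0.186×(air in K), and the absorber passes all air, so air in R = air in K = 2295.7 g/s.
acetone in R: m_A = 1000×0.573 + (1−0.186)·(1−0.542)·m_A, so m_A = 573/0.6272 = 913.6 g/s.
K = (1−0.542)×913.6 + 2295.7 = 2714.1 g/s.
Recycle C = (1−0.186)×2714.1 = 2209.3 g/s.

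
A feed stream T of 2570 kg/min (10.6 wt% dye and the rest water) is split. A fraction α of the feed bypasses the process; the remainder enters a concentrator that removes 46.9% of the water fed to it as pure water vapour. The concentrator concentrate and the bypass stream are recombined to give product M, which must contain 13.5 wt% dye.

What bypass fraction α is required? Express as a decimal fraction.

0.488

All 2570×0.106 = 272.42 kg/min of dye reaches M, so M = 272.42/0.135 = 2017.9 kg/min and vapour = 552.07 kg/min.
The evaporator receives (1−α)·2570 of feed at 0.894 water and removes 0.469 of that water:
0.469×0.894×(1−α)×2570 = 552.07
(1−α) = 552.07/1077.6 = 0.5123;  α = 0.4877.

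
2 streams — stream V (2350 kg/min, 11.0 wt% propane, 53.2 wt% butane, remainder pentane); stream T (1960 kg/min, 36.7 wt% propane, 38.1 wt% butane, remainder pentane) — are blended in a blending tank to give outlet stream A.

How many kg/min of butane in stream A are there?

butane out = butane in = 2350×0.532 + 1960×0.381 = 1997 kg/min.

1997 kg/min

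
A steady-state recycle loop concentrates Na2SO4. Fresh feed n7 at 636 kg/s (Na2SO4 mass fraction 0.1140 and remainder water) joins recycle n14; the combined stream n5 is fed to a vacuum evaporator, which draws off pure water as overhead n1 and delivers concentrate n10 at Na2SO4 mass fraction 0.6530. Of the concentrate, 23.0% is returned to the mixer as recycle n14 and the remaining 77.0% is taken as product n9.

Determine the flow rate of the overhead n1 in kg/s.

525 kg/s

Overall Na2SO4 balance (none leaves overhead): Na2SO4 in fresh feed = Na2SO4 in product, i.e. 636×0.114 = (1−0.230)·n10·0.653.
n10 = 72.504/(0.653×0.770) = 144.2 kg/s.
Recycle n14 = 0.230×144.2 = 33.165 kg/s.
Combined feed n5 = 636 + 33.165 = 669.17 kg/s.
Overhead n1 = n5 − n10 = 669.17 − 144.2 = 524.97 kg/s.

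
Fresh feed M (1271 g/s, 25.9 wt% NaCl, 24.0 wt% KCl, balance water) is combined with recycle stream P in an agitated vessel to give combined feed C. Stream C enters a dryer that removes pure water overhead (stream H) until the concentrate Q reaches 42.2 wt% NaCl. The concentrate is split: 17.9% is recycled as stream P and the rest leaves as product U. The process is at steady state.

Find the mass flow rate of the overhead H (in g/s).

Overall NaCl balance (none leaves overhead): NaCl in fresh feed = NaCl in product, i.e. 1271×0.259 = (1−0.179)·Q·0.422.
Q = 329.19/(0.422×0.821) = 950.14 g/s.
Recycle P = 0.179×950.14 = 170.08 g/s.
Combined feed C = 1271 + 170.08 = 1441.1 g/s.
Overhead H = C − Q = 1441.1 − 950.14 = 490.93 g/s.

490.9 g/s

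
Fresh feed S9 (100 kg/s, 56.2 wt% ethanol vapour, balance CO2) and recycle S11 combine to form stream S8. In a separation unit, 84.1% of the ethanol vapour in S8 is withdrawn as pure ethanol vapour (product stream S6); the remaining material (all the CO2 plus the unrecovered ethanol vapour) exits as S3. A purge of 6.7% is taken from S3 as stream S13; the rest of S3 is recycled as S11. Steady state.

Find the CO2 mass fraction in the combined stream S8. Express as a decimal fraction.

0.908

CO2 enters only via S9 and leaves only via the purge: 100×0.438 = 0.067×(CO2 in S3), and the separation unit passes all CO2, so CO2 in S8 = CO2 in S3 = 653.73 kg/s.
ethanol vapour in S8: m_A = 100×0.562 + (1−0.067)·(1−0.841)·m_A, so m_A = 56.2/0.8517 = 65.989 kg/s.
S8 = 65.989 + 653.73 = 719.72 kg/s.
CO2 fraction in S8 = 653.73/719.72 = 0.908.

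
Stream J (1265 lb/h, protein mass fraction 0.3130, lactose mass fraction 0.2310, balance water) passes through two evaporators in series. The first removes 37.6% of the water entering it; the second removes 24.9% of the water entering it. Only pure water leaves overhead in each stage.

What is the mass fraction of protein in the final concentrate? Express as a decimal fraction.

water in feed = 1265×0.456 = 576.84 lb/h.
After stage 1: water left = (1−0.376)×576.84 = 359.95; stream total = 1048.1 lb/h.
After stage 2: water left = (1−0.249)×359.95 = 270.32; final concentrate = 958.48 lb/h.
protein fraction = 395.94/958.48 = 0.4131.

0.4131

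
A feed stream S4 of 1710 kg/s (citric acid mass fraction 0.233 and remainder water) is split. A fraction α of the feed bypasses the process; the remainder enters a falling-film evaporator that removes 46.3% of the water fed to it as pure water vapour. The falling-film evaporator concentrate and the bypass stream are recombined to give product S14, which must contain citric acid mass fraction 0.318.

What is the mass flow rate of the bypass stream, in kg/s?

422.9 kg/s

All 1710×0.233 = 398.43 kg/s of citric acid reaches S14, so S14 = 398.43/0.318 = 1252.9 kg/s and vapour = 457.08 kg/s.
The evaporator receives (1−α)·1710 of feed at 0.767 water and removes 0.463 of that water:
0.463×0.767×(1−α)×1710 = 457.08
(1−α) = 457.08/607.26 = 0.7527;  α = 0.2473.
Bypass flow = 0.2473×1710 = 422.9 kg/s.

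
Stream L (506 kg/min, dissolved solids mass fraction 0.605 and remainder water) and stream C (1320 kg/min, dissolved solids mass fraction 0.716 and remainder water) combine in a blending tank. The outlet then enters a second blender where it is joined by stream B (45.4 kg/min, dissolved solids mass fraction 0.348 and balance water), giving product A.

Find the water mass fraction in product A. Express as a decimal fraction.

0.323

Overall, product flow = 1871.4 kg/min.
water in = 506×0.395 + 1320×0.284 + 45.4×0.652 = 604.35 kg/min.
water fraction in A = 0.323.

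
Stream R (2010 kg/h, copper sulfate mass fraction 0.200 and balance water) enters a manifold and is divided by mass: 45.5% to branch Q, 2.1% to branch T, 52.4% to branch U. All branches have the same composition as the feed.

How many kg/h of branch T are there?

42.21 kg/h

Branch T flow = 0.021×2010 = 42.21 kg/h.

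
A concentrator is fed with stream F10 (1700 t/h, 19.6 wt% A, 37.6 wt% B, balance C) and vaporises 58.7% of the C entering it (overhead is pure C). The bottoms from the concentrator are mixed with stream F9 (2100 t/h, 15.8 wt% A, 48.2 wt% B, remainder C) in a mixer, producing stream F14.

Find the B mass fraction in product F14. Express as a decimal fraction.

0.490

Vapour removed = 0.587×0.428×1700 = 427.1 t/h; concentrate = 1272.9 t/h.
B reaching the mixer = 639.2 (from concentrate) + 2100×0.482 = 1651.4 t/h.
Product flow = 1272.9 + 2100 = 3372.9 t/h; B fraction = 0.490.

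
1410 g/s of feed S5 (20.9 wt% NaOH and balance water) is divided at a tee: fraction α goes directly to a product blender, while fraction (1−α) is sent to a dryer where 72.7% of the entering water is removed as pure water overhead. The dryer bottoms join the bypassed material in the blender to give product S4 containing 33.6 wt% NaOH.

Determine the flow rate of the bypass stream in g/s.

483.2 g/s

All 1410×0.209 = 294.69 g/s of NaOH reaches S4, so S4 = 294.69/0.336 = 877.05 g/s and vapour = 532.95 g/s.
The evaporator receives (1−α)·1410 of feed at 0.791 water and removes 0.727 of that water:
0.727×0.791×(1−α)×1410 = 532.95
(1−α) = 532.95/810.83 = 0.6573;  α = 0.3427.
Bypass flow = 0.3427×1410 = 483.23 g/s.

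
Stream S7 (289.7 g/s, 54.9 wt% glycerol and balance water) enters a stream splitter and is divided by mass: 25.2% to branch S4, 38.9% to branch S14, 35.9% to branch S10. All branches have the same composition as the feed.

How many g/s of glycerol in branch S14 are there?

Branch S14 total = 0.389×289.7 = 112.69 g/s.
glycerol in S14 = 0.549×112.69 = 61.869 g/s.

61.87 g/s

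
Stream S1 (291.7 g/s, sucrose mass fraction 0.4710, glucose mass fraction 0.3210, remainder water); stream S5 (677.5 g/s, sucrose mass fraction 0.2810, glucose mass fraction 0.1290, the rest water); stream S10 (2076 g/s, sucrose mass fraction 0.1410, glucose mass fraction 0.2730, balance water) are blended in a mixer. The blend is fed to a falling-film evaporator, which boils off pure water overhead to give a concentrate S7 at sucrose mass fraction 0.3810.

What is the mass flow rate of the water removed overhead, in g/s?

1417 g/s

sucrose entering = 291.7×0.471 + 677.5×0.281 + 2076×0.141 = 620.48 g/s.
All sucrose reports to S7, so S7 = 620.48/0.381 = 1628.6 g/s.
Total feed = 3045.2 g/s; overhead = 3045.2 − 1628.6 = 1416.6 g/s.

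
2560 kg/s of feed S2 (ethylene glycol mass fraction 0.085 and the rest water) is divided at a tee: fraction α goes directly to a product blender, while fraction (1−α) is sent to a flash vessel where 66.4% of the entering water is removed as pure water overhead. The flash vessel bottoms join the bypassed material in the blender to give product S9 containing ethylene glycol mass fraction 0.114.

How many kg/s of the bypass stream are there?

1488 kg/s

All 2560×0.085 = 217.6 kg/s of ethylene glycol reaches S9, so S9 = 217.6/0.114 = 1908.8 kg/s and vapour = 651.23 kg/s.
The evaporator receives (1−α)·2560 of feed at 0.915 water and removes 0.664 of that water:
0.664×0.915×(1−α)×2560 = 651.23
(1−α) = 651.23/1555.4 = 0.4187;  α = 0.5813.
Bypass flow = 0.5813×2560 = 1488.1 kg/s.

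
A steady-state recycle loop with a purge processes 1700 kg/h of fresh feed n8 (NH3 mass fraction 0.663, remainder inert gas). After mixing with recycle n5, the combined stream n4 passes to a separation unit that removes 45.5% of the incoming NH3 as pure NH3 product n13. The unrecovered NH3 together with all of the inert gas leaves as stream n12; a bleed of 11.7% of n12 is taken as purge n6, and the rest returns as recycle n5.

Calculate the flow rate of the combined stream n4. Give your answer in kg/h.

7069 kg/h

inert gas enters only via n8 and leaves only via the purge: 1700×0.337 = 0.117×(inert gas in n12), and the separation unit passes all inert gas, so inert gas in n4 = inert gas in n12 = 4896.6 kg/h.
NH3 in n4: m_A = 1700×0.663 + (1−0.117)·(1−0.455)·m_A, so m_A = 1127.1/0.5188 = 2172.7 kg/h.
n4 = 2172.7 + 4896.6 = 7069.2 kg/h.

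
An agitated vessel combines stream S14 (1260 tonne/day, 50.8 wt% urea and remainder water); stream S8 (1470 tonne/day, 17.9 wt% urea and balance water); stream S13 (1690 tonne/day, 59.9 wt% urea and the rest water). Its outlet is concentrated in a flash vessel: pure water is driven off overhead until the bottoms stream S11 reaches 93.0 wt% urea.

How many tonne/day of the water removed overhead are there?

urea entering = 1260×0.508 + 1470×0.179 + 1690×0.599 = 1915.5 tonne/day.
All urea reports to S11, so S11 = 1915.5/0.930 = 2059.7 tonne/day.
Total feed = 4420 tonne/day; overhead = 4420 − 2059.7 = 2360.3 tonne/day.

2360 tonne/day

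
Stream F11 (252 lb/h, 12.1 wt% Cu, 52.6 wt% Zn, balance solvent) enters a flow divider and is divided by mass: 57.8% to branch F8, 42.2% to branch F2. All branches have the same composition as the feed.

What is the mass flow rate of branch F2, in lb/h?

Branch F2 flow = 0.422×252 = 106.34 lb/h.

106.3 lb/h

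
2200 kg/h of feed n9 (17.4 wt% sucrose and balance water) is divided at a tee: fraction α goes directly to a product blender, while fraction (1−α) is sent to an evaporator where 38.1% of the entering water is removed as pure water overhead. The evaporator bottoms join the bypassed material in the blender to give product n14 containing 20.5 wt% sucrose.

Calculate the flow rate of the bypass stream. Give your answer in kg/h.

All 2200×0.174 = 382.8 kg/h of sucrose reaches n14, so n14 = 382.8/0.205 = 1867.3 kg/h and vapour = 332.68 kg/h.
The evaporator receives (1−α)·2200 of feed at 0.826 water and removes 0.381 of that water:
0.381×0.826×(1−α)×2200 = 332.68
(1−α) = 332.68/692.35 = 0.4805;  α = 0.5195.
Bypass flow = 0.5195×2200 = 1142.9 kg/h.

1143 kg/h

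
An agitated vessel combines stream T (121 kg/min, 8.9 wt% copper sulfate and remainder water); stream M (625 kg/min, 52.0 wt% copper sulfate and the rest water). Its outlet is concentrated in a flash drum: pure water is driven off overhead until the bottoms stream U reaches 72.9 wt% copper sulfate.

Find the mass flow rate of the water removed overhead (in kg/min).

285.4 kg/min

copper sulfate entering = 121×0.089 + 625×0.520 = 335.77 kg/min.
All copper sulfate reports to U, so U = 335.77/0.729 = 460.59 kg/min.
Total feed = 746 kg/min; overhead = 746 − 460.59 = 285.41 kg/min.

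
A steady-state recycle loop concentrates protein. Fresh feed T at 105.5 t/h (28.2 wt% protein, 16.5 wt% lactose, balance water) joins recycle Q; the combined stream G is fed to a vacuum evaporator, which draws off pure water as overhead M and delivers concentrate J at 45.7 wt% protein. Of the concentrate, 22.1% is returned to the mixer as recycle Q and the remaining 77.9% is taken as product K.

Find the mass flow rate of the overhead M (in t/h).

Overall protein balance (none leaves overhead): protein in fresh feed = protein in product, i.e. 105.5×0.282 = (1−0.221)·J·0.457.
J = 29.751/(0.457×0.779) = 83.57 t/h.
Recycle Q = 0.221×83.57 = 18.469 t/h.
Combined feed G = 105.5 + 18.469 = 123.97 t/h.
Overhead M = G − J = 123.97 − 83.57 = 40.399 t/h.

40.4 t/h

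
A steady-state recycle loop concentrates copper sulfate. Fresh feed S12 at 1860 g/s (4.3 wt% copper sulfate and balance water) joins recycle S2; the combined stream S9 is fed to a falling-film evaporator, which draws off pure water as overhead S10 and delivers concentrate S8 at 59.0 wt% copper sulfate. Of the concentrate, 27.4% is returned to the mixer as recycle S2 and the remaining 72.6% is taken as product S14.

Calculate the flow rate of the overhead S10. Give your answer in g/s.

Overall copper sulfate balance (none leaves overhead): copper sulfate in fresh feed = copper sulfate in product, i.e. 1860×0.043 = (1−0.274)·S8·0.590.
S8 = 79.98/(0.590×0.726) = 186.72 g/s.
Recycle S2 = 0.274×186.72 = 51.162 g/s.
Combined feed S9 = 1860 + 51.162 = 1911.2 g/s.
Overhead S10 = S9 − S8 = 1911.2 − 186.72 = 1724.4 g/s.

1724 g/s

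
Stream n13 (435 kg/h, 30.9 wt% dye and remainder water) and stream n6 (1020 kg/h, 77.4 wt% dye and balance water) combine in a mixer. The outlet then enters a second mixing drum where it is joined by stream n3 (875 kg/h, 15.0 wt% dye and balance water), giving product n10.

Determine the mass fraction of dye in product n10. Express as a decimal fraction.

0.453

Overall, product flow = 2330 kg/h.
dye in = 435×0.309 + 1020×0.774 + 875×0.150 = 1055.1 kg/h.
dye fraction in n10 = 0.453.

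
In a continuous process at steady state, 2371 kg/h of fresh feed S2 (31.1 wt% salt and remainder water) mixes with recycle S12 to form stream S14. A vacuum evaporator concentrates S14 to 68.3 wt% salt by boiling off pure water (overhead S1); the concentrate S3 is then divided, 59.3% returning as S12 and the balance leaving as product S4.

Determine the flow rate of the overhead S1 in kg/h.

1291 kg/h

Overall salt balance (none leaves overhead): salt in fresh feed = salt in product, i.e. 2371×0.311 = (1−0.593)·S3·0.683.
S3 = 737.38/(0.683×0.407) = 2652.6 kg/h.
Recycle S12 = 0.593×2652.6 = 1573 kg/h.
Combined feed S14 = 2371 + 1573 = 3944 kg/h.
Overhead S1 = S14 − S3 = 3944 − 2652.6 = 1291.4 kg/h.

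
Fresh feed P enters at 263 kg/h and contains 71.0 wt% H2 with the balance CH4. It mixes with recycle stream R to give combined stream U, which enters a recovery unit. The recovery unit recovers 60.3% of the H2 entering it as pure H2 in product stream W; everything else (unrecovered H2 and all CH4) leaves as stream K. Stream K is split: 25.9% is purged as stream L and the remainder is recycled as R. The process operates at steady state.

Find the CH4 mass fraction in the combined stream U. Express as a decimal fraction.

0.527

CH4 enters only via P and leaves only via the purge: 263×0.290 = 0.259×(CH4 in K), and the recovery unit passes all CH4, so CH4 in U = CH4 in K = 294.48 kg/h.
H2 in U: m_A = 263×0.710 + (1−0.259)·(1−0.603)·m_A, so m_A = 186.73/0.7058 = 264.56 kg/h.
U = 264.56 + 294.48 = 559.04 kg/h.
CH4 fraction in U = 294.48/559.04 = 0.527.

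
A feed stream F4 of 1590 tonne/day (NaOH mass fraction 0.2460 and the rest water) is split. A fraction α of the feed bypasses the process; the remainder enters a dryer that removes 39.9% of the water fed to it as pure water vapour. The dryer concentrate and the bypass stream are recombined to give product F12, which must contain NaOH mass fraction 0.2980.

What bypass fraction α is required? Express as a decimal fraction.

0.420

All 1590×0.246 = 391.14 tonne/day of NaOH reaches F12, so F12 = 391.14/0.298 = 1312.6 tonne/day and vapour = 277.45 tonne/day.
The evaporator receives (1−α)·1590 of feed at 0.754 water and removes 0.399 of that water:
0.399×0.754×(1−α)×1590 = 277.45
(1−α) = 277.45/478.35 = 0.5800;  α = 0.4200.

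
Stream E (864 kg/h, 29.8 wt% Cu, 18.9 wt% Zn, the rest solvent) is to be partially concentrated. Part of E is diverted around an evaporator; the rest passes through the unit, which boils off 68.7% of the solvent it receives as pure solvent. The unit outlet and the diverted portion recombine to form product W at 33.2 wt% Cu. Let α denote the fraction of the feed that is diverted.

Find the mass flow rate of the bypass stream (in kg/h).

All 864×0.298 = 257.47 kg/h of Cu reaches W, so W = 257.47/0.332 = 775.52 kg/h and vapour = 88.482 kg/h.
The evaporator receives (1−α)·864 of feed at 0.513 solvent and removes 0.687 of that solvent:
0.687×0.513×(1−α)×864 = 88.482
(1−α) = 88.482/304.5 = 0.2906;  α = 0.7094.
Bypass flow = 0.7094×864 = 612.94 kg/h.

612.9 kg/h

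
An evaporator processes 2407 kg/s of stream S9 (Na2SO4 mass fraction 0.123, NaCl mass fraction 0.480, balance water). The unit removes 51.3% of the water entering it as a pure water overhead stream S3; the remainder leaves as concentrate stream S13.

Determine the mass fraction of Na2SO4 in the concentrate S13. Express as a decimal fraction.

0.154

Na2SO4 is not removed: 2407×0.123 = 296.06 kg/s of Na2SO4 enters S13.
water entering = 2407×0.397 = 955.58 kg/s; overhead removed = 0.513×955.58 = 490.21 kg/s.
Concentrate = 2407 − 490.21 = 1916.8 kg/s.
Mass fraction = 296.06/1916.8 = 0.154.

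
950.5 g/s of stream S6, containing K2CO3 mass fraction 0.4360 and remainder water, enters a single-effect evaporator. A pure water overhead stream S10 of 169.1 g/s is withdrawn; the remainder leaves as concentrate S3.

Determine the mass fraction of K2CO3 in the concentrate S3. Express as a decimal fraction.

K2CO3 is not removed: 950.5×0.436 = 414.42 g/s of K2CO3 enters S3.
Concentrate = 950.5 − 169.1 = 781.4 g/s.
Mass fraction = 414.42/781.4 = 0.5304.

0.5304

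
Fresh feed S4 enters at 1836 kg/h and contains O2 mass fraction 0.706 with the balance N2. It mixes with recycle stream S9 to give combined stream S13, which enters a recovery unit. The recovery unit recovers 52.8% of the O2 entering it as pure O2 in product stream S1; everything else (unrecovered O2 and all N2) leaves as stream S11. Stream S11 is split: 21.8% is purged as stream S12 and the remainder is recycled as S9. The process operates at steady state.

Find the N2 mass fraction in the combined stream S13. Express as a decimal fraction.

N2 enters only via S4 and leaves only via the purge: 1836×0.294 = 0.218×(N2 in S11), and the recovery unit passes all N2, so N2 in S13 = N2 in S11 = 2476.1 kg/h.
O2 in S13: m_A = 1836×0.706 + (1−0.218)·(1−0.528)·m_A, so m_A = 1296.2/0.6309 = 2054.6 kg/h.
S13 = 2054.6 + 2476.1 = 4530.6 kg/h.
N2 fraction in S13 = 2476.1/4530.6 = 0.547.

0.547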